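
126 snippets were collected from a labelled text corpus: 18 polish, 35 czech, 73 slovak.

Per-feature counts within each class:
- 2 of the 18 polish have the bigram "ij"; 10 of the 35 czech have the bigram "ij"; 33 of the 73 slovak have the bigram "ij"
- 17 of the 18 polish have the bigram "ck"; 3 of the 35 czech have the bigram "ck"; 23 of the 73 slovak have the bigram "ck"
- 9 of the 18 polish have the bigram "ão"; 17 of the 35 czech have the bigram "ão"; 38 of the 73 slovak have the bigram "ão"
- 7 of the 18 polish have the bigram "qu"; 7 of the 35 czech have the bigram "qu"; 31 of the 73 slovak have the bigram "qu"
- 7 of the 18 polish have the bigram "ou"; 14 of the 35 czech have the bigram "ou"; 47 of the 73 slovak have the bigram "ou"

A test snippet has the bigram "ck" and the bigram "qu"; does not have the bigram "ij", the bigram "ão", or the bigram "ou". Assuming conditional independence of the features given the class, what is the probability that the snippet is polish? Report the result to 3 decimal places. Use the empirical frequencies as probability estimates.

polish: (18/126) × (16/18) × (17/18) × (9/18) × (7/18) × (11/18) ≈ 0.0142509
czech: (35/126) × (25/35) × (3/35) × (18/35) × (7/35) × (21/35) ≈ 0.00104956
slovak: (73/126) × (40/73) × (23/73) × (35/73) × (31/73) × (26/73) ≈ 0.00725319
P(polish | x) = 0.0142509 / 0.02255365 ≈ 0.632

0.632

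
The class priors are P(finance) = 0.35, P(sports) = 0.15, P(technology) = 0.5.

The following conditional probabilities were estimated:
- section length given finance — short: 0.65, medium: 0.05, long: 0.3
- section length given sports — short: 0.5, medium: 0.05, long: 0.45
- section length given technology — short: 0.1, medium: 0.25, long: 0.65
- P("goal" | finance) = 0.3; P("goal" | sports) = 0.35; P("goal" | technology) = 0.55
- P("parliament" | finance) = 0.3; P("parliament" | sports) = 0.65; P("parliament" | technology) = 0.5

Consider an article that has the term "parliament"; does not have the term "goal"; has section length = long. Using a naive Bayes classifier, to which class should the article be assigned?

technology

finance: 0.35 × 0.3 × (1−0.3) × 0.3 = 0.02205
sports: 0.15 × 0.45 × (1−0.35) × 0.65 = 0.02851875
technology: 0.5 × 0.65 × (1−0.55) × 0.5 = 0.073125
Highest score → technology.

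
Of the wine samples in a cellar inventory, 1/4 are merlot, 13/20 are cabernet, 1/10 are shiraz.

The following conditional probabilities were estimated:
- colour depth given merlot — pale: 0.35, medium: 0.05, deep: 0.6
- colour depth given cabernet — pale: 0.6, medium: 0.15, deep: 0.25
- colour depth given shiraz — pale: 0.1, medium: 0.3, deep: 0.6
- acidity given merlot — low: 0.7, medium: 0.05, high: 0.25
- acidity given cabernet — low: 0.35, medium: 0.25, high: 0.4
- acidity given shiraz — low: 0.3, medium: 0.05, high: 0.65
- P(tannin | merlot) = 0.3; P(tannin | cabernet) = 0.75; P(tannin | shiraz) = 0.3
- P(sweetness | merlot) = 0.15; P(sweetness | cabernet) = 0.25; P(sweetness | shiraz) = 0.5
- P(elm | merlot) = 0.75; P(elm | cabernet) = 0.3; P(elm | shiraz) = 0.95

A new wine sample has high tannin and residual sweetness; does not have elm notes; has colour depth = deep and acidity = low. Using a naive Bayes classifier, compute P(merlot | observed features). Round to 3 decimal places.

0.135

merlot: 0.25 × 0.6 × 0.7 × 0.3 × 0.15 × (1−0.75) = 0.00118125
cabernet: 0.65 × 0.25 × 0.35 × 0.75 × 0.25 × (1−0.3) = 0.00746484375
shiraz: 0.1 × 0.6 × 0.3 × 0.3 × 0.5 × (1−0.95) = 0.000135
P(merlot | x) = 0.00118125 / 0.00878109375 ≈ 0.135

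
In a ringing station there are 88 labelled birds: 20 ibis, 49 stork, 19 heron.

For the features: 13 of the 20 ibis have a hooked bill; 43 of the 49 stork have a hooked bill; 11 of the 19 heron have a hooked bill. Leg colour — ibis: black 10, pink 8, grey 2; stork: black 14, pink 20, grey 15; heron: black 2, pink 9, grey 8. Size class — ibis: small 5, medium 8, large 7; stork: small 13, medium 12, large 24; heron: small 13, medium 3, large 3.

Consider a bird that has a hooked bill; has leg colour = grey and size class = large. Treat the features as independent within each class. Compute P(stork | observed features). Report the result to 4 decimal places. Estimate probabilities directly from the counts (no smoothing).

0.8446

ibis: (20/88) × (13/20) × (2/20) × (7/20) ≈ 0.00517045
stork: (49/88) × (43/49) × (15/49) × (24/49) ≈ 0.0732649
heron: (19/88) × (11/19) × (8/19) × (3/19) ≈ 0.00831025
P(stork | x) = 0.0732649 / 0.0867456 ≈ 0.8446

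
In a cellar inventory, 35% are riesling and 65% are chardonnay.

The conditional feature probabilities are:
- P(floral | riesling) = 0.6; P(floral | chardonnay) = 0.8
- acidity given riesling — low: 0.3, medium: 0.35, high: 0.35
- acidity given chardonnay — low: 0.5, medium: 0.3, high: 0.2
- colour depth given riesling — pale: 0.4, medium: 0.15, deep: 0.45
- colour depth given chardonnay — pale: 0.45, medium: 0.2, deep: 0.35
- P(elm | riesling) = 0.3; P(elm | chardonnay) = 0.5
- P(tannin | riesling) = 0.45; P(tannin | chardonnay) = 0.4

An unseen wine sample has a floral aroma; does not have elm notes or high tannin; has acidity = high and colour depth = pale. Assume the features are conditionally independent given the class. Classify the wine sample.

riesling: 0.35 × 0.6 × 0.35 × 0.4 × (1−0.3) × (1−0.45) = 0.011319
chardonnay: 0.65 × 0.8 × 0.2 × 0.45 × (1−0.5) × (1−0.4) = 0.01404
Highest score → chardonnay.

chardonnay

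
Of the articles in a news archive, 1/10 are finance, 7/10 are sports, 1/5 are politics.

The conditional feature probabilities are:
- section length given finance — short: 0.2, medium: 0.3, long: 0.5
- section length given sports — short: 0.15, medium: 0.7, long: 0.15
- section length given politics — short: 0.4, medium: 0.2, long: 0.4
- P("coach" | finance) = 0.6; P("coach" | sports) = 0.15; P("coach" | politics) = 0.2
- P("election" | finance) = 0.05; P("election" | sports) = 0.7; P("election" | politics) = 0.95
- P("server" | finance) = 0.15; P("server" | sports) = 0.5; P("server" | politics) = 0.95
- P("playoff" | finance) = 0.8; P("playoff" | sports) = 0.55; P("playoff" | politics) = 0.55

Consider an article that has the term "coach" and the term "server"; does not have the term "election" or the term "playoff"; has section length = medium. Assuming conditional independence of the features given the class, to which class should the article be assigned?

finance: 0.1 × 0.3 × 0.6 × (1−0.05) × 0.15 × (1−0.8) = 0.000513
sports: 0.7 × 0.7 × 0.15 × (1−0.7) × 0.5 × (1−0.55) = 0.00496125
politics: 0.2 × 0.2 × 0.2 × (1−0.95) × 0.95 × (1−0.55) = 0.000171
Highest score → sports.

sports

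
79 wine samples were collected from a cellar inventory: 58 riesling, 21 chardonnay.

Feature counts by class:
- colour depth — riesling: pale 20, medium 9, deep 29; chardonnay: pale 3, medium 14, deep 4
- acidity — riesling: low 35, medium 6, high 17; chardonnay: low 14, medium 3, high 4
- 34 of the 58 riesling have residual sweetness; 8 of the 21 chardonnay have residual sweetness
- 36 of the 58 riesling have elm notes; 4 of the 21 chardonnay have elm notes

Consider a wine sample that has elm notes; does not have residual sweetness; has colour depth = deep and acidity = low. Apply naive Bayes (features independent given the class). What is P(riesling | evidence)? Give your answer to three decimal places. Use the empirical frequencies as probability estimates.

0.935

riesling: (58/79) × (29/58) × (35/58) × (24/58) × (36/58) ≈ 0.0568943
chardonnay: (21/79) × (4/21) × (14/21) × (13/21) × (4/21) ≈ 0.00398021
P(riesling | x) = 0.0568943 / 0.06087451 ≈ 0.935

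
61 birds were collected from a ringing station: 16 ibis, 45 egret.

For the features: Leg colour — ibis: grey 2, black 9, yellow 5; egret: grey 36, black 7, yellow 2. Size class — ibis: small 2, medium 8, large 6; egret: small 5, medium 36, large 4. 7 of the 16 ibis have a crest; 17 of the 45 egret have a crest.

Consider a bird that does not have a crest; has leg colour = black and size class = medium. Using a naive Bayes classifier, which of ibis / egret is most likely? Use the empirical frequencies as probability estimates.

egret

ibis: (16/61) × (9/16) × (8/16) × (9/16) ≈ 0.0414959
egret: (45/61) × (7/45) × (36/45) × (28/45) ≈ 0.057122
Highest score → egret.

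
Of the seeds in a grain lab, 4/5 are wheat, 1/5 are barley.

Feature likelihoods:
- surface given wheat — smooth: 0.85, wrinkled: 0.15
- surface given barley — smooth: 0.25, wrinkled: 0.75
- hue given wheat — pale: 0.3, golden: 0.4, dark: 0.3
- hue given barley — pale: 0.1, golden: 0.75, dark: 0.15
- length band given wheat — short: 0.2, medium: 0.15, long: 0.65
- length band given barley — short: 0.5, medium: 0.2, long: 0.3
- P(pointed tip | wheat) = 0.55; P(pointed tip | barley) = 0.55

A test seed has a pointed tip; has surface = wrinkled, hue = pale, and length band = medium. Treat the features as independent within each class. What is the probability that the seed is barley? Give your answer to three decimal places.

wheat: 0.8 × 0.15 × 0.3 × 0.15 × 0.55 = 0.00297
barley: 0.2 × 0.75 × 0.1 × 0.2 × 0.55 = 0.00165
P(barley | x) = 0.00165 / 0.00462 ≈ 0.357

0.357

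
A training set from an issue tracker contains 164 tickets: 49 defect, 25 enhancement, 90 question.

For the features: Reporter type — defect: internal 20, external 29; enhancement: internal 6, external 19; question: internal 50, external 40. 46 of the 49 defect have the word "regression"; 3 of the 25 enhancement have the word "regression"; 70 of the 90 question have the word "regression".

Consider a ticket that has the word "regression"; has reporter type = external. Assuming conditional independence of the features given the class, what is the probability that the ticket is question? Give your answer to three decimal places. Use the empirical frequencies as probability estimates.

0.513

defect: (49/164) × (29/49) × (46/49) ≈ 0.166003
enhancement: (25/164) × (19/25) × (3/25) ≈ 0.0139024
question: (90/164) × (40/90) × (70/90) ≈ 0.189702
P(question | x) = 0.189702 / 0.3696074 ≈ 0.513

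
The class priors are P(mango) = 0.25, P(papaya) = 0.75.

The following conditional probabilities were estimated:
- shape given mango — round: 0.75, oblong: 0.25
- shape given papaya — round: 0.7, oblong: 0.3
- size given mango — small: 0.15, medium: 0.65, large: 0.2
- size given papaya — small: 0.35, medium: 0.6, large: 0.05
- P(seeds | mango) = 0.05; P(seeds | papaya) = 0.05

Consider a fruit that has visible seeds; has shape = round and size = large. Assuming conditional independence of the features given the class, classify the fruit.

mango

mango: 0.25 × 0.75 × 0.2 × 0.05 = 0.001875
papaya: 0.75 × 0.7 × 0.05 × 0.05 = 0.0013125
Highest score → mango.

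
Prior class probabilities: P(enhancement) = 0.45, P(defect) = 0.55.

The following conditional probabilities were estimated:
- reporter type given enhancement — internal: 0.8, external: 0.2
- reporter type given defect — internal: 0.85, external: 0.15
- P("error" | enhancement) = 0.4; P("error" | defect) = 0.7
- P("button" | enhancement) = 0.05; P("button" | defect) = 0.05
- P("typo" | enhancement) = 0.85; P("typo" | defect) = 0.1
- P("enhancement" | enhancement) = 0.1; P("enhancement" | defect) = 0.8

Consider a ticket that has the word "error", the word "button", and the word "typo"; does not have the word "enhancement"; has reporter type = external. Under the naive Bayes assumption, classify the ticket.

enhancement

enhancement: 0.45 × 0.2 × 0.4 × 0.05 × 0.85 × (1−0.1) = 0.001377
defect: 0.55 × 0.15 × 0.7 × 0.05 × 0.1 × (1−0.8) = 0.00005775
Highest score → enhancement.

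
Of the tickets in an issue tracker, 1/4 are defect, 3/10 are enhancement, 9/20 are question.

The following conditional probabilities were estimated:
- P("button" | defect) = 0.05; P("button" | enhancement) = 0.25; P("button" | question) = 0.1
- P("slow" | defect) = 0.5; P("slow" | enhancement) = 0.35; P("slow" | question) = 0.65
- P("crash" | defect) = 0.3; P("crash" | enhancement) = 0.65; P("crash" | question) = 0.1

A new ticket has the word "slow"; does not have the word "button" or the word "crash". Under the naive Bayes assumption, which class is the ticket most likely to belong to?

defect: 0.25 × (1−0.05) × 0.5 × (1−0.3) = 0.083125
enhancement: 0.3 × (1−0.25) × 0.35 × (1−0.65) = 0.0275625
question: 0.45 × (1−0.1) × 0.65 × (1−0.1) = 0.236925
Highest score → question.

question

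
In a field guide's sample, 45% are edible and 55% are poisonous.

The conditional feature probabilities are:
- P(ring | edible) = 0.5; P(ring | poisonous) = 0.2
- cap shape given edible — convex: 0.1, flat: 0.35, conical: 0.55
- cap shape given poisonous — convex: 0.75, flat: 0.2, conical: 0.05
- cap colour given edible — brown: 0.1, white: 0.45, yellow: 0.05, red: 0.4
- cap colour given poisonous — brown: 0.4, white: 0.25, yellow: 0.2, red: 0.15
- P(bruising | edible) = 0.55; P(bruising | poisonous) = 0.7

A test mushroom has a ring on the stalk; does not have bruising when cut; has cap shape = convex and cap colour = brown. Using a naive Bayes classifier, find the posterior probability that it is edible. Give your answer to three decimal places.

edible: 0.45 × 0.5 × 0.1 × 0.1 × (1−0.55) = 0.0010125
poisonous: 0.55 × 0.2 × 0.75 × 0.4 × (1−0.7) = 0.0099
P(edible | x) = 0.0010125 / 0.0109125 ≈ 0.093

0.093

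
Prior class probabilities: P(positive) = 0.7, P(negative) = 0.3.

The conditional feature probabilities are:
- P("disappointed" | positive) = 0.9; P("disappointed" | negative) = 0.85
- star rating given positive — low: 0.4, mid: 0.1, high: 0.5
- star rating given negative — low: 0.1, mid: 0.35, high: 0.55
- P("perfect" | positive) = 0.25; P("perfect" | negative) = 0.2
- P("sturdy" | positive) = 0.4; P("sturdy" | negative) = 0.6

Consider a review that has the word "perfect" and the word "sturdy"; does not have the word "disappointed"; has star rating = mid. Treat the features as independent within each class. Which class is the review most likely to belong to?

negative

positive: 0.7 × (1−0.9) × 0.1 × 0.25 × 0.4 = 0.0007
negative: 0.3 × (1−0.85) × 0.35 × 0.2 × 0.6 = 0.00189
Highest score → negative.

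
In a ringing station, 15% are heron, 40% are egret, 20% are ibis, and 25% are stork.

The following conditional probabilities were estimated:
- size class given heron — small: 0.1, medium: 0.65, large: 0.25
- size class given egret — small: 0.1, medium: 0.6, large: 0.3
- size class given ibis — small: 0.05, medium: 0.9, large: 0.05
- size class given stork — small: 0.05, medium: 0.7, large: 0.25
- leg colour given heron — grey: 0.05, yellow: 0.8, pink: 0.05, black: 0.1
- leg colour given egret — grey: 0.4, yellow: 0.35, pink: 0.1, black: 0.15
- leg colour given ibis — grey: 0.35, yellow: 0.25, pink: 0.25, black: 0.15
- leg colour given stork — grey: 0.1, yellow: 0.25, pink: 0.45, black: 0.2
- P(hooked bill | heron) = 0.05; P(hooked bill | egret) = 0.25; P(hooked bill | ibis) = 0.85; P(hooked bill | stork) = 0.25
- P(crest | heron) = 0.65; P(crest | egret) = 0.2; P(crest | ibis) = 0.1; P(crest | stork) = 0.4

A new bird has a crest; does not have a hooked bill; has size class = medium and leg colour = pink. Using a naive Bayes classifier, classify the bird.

stork

heron: 0.15 × 0.65 × 0.05 × (1−0.05) × 0.65 = 0.0030103125
egret: 0.4 × 0.6 × 0.1 × (1−0.25) × 0.2 = 0.0036
ibis: 0.2 × 0.9 × 0.25 × (1−0.85) × 0.1 = 0.000675
stork: 0.25 × 0.7 × 0.45 × (1−0.25) × 0.4 = 0.023625
Highest score → stork.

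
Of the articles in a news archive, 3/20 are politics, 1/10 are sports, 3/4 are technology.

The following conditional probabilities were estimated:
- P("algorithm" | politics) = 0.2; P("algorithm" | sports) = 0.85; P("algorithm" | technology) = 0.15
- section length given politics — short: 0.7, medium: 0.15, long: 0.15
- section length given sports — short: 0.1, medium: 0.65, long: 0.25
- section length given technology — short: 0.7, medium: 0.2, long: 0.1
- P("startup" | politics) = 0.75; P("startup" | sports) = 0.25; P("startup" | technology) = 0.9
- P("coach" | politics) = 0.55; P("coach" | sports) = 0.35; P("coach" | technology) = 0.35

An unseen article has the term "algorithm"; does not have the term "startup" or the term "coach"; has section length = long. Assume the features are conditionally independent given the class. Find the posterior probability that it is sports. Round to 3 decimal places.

politics: 0.15 × 0.2 × 0.15 × (1−0.75) × (1−0.55) = 0.00050625
sports: 0.1 × 0.85 × 0.25 × (1−0.25) × (1−0.35) = 0.010359375
technology: 0.75 × 0.15 × 0.1 × (1−0.9) × (1−0.35) = 0.00073125
P(sports | x) = 0.010359375 / 0.011596875 ≈ 0.893

0.893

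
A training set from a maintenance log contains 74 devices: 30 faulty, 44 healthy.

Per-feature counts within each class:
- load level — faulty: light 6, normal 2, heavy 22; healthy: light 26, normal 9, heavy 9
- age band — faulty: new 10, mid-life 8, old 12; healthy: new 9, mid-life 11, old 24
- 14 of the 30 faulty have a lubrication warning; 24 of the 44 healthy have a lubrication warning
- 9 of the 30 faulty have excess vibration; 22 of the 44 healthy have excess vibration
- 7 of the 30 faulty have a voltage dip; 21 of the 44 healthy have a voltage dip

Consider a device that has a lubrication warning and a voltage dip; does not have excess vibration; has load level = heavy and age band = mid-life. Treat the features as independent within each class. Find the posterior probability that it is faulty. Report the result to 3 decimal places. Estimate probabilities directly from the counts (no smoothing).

0.604

faulty: (30/74) × (22/30) × (8/30) × (14/30) × (21/30) × (7/30) ≈ 0.00604284
healthy: (44/74) × (9/44) × (11/44) × (24/44) × (22/44) × (21/44) ≈ 0.00395773
P(faulty | x) = 0.00604284 / 0.01000057 ≈ 0.604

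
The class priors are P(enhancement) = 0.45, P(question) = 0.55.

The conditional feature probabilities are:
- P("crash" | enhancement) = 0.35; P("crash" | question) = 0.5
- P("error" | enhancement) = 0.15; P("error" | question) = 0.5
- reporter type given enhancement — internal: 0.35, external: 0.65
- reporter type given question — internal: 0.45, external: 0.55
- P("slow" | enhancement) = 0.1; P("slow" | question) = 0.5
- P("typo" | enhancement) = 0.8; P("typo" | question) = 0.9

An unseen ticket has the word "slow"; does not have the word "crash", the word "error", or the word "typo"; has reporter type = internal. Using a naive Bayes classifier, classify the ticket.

enhancement: 0.45 × (1−0.35) × (1−0.15) × 0.35 × 0.1 × (1−0.8) = 0.001740375
question: 0.55 × (1−0.5) × (1−0.5) × 0.45 × 0.5 × (1−0.9) = 0.00309375
Highest score → question.

question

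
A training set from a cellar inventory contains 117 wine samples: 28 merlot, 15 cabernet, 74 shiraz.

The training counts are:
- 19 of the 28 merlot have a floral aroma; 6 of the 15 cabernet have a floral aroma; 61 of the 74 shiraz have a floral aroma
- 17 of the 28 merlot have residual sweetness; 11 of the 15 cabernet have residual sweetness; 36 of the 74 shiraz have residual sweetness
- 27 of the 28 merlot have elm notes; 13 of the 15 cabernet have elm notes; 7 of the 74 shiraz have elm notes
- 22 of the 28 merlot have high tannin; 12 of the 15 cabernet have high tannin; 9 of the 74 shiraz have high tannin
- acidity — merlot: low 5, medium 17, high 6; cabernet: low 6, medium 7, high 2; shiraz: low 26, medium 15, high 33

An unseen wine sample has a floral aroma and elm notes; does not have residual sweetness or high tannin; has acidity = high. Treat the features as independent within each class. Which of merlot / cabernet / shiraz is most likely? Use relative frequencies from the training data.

merlot: (28/117) × (19/28) × (11/28) × (27/28) × (6/28) × (6/28) ≈ 0.00282484
cabernet: (15/117) × (6/15) × (4/15) × (13/15) × (3/15) × (2/15) ≈ 0.000316049
shiraz: (74/117) × (61/74) × (38/74) × (7/74) × (65/74) × (33/74) ≈ 0.00992033
Highest score → shiraz.

shiraz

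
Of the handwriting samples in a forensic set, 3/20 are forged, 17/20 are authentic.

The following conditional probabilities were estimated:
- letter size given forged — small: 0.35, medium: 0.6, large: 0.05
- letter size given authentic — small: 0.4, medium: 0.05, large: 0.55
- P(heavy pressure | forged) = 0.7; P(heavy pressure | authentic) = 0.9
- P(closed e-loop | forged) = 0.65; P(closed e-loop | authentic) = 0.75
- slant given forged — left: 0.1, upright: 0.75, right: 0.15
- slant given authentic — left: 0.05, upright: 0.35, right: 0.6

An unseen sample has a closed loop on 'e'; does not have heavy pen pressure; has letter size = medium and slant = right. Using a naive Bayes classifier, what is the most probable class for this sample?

forged: 0.15 × 0.6 × (1−0.7) × 0.65 × 0.15 = 0.0026325
authentic: 0.85 × 0.05 × (1−0.9) × 0.75 × 0.6 = 0.0019125
Highest score → forged.

forged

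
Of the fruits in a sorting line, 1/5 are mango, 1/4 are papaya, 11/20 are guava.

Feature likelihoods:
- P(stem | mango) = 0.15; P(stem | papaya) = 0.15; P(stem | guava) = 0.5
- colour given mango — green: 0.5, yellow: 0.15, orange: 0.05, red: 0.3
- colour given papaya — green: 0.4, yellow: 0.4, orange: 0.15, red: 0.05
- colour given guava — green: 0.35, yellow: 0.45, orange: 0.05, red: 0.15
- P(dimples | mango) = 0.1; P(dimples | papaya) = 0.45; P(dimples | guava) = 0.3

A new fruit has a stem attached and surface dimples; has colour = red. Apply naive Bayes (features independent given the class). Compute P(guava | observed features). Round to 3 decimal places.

mango: 0.2 × 0.15 × 0.3 × 0.1 = 0.0009
papaya: 0.25 × 0.15 × 0.05 × 0.45 = 0.00084375
guava: 0.55 × 0.5 × 0.15 × 0.3 = 0.012375
P(guava | x) = 0.012375 / 0.01411875 ≈ 0.876

0.876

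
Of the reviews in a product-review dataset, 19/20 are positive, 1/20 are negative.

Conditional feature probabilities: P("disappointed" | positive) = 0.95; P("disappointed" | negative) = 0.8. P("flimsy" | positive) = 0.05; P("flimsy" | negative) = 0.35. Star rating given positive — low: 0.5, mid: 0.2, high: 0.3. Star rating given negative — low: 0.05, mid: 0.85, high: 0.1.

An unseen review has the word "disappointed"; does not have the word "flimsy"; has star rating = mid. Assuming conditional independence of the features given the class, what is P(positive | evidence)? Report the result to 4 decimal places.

0.8858

positive: 0.95 × 0.95 × (1−0.05) × 0.2 = 0.171475
negative: 0.05 × 0.8 × (1−0.35) × 0.85 = 0.0221
P(positive | x) = 0.171475 / 0.193575 ≈ 0.8858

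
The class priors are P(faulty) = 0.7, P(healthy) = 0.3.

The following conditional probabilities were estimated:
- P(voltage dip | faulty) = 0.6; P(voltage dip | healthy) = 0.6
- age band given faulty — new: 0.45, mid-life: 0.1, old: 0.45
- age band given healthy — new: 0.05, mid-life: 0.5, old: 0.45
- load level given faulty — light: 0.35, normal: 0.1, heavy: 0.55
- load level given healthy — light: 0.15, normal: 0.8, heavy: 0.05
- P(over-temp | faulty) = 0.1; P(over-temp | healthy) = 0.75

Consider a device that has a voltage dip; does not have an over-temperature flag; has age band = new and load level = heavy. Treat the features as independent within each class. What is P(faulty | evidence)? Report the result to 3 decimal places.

0.999

faulty: 0.7 × 0.6 × 0.45 × 0.55 × (1−0.1) = 0.093555
healthy: 0.3 × 0.6 × 0.05 × 0.05 × (1−0.75) = 0.0001125
P(faulty | x) = 0.093555 / 0.0936675 ≈ 0.999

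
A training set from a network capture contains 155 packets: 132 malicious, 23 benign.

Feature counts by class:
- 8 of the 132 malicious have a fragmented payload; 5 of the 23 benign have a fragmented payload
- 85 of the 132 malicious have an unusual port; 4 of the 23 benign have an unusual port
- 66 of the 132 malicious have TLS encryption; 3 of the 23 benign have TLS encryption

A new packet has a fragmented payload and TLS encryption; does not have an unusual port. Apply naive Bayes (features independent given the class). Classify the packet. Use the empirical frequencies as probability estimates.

malicious: (132/155) × (8/132) × (47/132) × (66/132) ≈ 0.00918866
benign: (23/155) × (5/23) × (19/23) × (3/23) ≈ 0.00347582
Highest score → malicious.

malicious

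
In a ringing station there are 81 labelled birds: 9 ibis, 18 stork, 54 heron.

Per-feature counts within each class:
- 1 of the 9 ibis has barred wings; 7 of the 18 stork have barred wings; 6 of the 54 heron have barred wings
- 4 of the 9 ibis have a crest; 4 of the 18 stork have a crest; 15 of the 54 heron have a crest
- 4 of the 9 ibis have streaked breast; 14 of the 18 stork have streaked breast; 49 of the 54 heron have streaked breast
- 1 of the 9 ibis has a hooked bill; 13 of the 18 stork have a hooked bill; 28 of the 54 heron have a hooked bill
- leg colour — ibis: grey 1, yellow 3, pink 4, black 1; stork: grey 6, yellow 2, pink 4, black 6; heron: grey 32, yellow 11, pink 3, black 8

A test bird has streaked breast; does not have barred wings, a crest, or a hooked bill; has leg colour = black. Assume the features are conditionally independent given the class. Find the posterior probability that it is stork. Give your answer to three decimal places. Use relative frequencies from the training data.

0.202

ibis: (9/81) × (8/9) × (5/9) × (4/9) × (8/9) × (1/9) ≈ 0.00240855
stork: (18/81) × (11/18) × (14/18) × (14/18) × (5/18) × (6/18) ≈ 0.00760668
heron: (54/81) × (48/54) × (39/54) × (49/54) × (26/54) × (8/54) ≈ 0.0277016
P(stork | x) = 0.00760668 / 0.03771683 ≈ 0.202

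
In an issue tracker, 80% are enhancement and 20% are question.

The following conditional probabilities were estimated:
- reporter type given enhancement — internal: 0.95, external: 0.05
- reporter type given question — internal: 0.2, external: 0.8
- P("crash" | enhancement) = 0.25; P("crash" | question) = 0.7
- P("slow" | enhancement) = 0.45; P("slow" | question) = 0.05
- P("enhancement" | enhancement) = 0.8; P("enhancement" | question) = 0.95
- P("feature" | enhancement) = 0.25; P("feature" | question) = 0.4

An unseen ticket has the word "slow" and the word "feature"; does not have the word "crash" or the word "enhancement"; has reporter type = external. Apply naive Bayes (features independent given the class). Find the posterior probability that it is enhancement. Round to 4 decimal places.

enhancement: 0.8 × 0.05 × (1−0.25) × 0.45 × (1−0.8) × 0.25 = 0.000675
question: 0.2 × 0.8 × (1−0.7) × 0.05 × (1−0.95) × 0.4 = 0.000048
P(enhancement | x) = 0.000675 / 0.000723 ≈ 0.9336

0.9336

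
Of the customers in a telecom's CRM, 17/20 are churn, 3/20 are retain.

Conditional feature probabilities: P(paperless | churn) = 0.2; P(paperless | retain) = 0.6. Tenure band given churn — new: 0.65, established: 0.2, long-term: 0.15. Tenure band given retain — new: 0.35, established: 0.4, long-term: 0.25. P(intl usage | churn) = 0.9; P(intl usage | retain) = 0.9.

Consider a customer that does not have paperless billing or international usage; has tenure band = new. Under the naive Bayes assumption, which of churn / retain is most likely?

churn: 0.85 × (1−0.2) × 0.65 × (1−0.9) = 0.0442
retain: 0.15 × (1−0.6) × 0.35 × (1−0.9) = 0.0021
Highest score → churn.

churn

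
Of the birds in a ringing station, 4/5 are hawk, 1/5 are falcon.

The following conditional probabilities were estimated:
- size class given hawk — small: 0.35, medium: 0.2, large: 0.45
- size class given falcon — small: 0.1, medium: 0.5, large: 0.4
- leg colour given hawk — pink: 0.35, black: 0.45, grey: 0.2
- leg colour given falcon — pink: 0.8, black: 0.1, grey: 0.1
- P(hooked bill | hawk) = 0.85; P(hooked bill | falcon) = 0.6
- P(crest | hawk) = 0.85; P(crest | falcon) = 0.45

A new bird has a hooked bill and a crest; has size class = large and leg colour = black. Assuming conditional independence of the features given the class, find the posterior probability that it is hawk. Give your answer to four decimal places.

0.9819

hawk: 0.8 × 0.45 × 0.45 × 0.85 × 0.85 = 0.117045
falcon: 0.2 × 0.4 × 0.1 × 0.6 × 0.45 = 0.00216
P(hawk | x) = 0.117045 / 0.119205 ≈ 0.9819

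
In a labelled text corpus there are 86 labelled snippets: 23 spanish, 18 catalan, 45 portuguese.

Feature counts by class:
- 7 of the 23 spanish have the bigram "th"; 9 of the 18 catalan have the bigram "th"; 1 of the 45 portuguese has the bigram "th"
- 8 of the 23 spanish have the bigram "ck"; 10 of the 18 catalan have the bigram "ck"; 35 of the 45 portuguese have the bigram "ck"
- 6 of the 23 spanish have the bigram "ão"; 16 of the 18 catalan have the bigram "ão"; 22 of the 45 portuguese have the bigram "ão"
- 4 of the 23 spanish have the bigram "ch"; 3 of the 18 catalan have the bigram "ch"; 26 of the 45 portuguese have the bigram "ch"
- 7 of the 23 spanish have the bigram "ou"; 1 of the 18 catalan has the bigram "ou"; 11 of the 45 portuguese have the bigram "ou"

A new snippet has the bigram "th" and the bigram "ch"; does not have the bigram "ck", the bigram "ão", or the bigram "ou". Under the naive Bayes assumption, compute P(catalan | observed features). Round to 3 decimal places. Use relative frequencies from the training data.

spanish: (23/86) × (7/23) × (15/23) × (17/23) × (4/23) × (16/23) ≈ 0.00474688
catalan: (18/86) × (9/18) × (8/18) × (2/18) × (3/18) × (17/18) ≈ 0.000813475
portuguese: (45/86) × (1/45) × (10/45) × (23/45) × (26/45) × (34/45) ≈ 0.000576543
P(catalan | x) = 0.000813475 / 0.006136898 ≈ 0.133

0.133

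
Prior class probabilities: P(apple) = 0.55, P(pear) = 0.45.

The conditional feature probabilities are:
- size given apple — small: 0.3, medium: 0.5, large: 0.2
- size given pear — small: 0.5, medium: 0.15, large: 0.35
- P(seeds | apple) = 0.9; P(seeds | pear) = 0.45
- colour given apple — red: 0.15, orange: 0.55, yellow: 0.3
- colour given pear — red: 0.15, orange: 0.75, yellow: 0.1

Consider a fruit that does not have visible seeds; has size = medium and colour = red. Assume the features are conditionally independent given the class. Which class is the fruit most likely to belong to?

pear

apple: 0.55 × 0.5 × (1−0.9) × 0.15 = 0.004125
pear: 0.45 × 0.15 × (1−0.45) × 0.15 = 0.00556875
Highest score → pear.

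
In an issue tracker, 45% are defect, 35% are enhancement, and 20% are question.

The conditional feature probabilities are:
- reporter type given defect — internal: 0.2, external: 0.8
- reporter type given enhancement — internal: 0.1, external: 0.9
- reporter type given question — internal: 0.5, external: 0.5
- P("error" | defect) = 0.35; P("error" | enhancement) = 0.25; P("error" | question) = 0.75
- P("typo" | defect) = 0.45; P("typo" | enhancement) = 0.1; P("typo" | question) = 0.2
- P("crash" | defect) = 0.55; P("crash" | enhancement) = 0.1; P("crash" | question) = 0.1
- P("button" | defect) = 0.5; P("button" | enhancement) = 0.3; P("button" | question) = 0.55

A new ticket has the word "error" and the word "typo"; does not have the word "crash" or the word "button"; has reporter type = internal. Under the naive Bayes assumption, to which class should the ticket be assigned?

question

defect: 0.45 × 0.2 × 0.35 × 0.45 × (1−0.55) × (1−0.5) = 0.003189375
enhancement: 0.35 × 0.1 × 0.25 × 0.1 × (1−0.1) × (1−0.3) = 0.00055125
question: 0.2 × 0.5 × 0.75 × 0.2 × (1−0.1) × (1−0.55) = 0.006075
Highest score → question.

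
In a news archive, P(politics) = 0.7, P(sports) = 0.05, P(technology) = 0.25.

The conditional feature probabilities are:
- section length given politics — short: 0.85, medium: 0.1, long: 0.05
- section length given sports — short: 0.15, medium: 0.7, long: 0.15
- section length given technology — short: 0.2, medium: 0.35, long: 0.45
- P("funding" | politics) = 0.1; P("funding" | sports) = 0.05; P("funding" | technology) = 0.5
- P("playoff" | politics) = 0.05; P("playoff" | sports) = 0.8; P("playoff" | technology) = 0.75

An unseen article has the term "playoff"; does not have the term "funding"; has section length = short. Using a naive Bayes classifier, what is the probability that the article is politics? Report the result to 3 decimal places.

0.523

politics: 0.7 × 0.85 × (1−0.1) × 0.05 = 0.026775
sports: 0.05 × 0.15 × (1−0.05) × 0.8 = 0.0057
technology: 0.25 × 0.2 × (1−0.5) × 0.75 = 0.01875
P(politics | x) = 0.026775 / 0.051225 ≈ 0.523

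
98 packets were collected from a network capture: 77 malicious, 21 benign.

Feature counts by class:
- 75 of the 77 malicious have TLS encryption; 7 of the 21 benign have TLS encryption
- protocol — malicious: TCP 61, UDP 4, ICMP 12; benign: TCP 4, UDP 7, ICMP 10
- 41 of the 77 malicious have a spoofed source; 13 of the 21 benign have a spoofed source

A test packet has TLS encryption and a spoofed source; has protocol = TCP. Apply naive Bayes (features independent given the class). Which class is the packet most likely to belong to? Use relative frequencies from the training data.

malicious: (77/98) × (75/77) × (61/77) × (41/77) ≈ 0.322825
benign: (21/98) × (7/21) × (4/21) × (13/21) ≈ 0.00842242
Highest score → malicious.

malicious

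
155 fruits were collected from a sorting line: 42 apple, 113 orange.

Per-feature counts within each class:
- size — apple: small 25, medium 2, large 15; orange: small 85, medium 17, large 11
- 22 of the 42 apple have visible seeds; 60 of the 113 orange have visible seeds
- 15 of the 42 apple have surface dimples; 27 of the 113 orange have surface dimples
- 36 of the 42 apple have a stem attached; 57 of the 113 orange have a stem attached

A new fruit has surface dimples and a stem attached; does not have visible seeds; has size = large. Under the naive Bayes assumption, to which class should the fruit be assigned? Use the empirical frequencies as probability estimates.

apple: (42/155) × (15/42) × (20/42) × (15/42) × (36/42) ≈ 0.014107
orange: (113/155) × (11/113) × (53/113) × (27/113) × (57/113) ≈ 0.00401181
Highest score → apple.

apple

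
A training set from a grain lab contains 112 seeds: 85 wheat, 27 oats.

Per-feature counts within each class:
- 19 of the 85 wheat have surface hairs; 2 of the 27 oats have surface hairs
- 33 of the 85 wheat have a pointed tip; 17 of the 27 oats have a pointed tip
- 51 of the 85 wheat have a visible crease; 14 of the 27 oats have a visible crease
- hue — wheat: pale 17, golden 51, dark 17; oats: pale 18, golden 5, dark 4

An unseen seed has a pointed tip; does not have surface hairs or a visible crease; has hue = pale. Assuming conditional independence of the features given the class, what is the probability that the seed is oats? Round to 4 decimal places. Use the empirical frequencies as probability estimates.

0.7114

wheat: (85/112) × (66/85) × (33/85) × (34/85) × (17/85) ≈ 0.0183025
oats: (27/112) × (25/27) × (17/27) × (13/27) × (18/27) ≈ 0.0451124
P(oats | x) = 0.0451124 / 0.0634149 ≈ 0.7114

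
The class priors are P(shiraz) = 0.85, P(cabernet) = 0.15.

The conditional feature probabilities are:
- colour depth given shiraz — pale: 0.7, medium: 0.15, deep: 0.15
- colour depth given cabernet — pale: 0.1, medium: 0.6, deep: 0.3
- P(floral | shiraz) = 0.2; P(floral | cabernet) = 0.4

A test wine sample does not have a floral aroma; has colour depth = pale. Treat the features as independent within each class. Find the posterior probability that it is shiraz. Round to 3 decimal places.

0.981

shiraz: 0.85 × 0.7 × (1−0.2) = 0.476
cabernet: 0.15 × 0.1 × (1−0.4) = 0.009
P(shiraz | x) = 0.476 / 0.485 ≈ 0.981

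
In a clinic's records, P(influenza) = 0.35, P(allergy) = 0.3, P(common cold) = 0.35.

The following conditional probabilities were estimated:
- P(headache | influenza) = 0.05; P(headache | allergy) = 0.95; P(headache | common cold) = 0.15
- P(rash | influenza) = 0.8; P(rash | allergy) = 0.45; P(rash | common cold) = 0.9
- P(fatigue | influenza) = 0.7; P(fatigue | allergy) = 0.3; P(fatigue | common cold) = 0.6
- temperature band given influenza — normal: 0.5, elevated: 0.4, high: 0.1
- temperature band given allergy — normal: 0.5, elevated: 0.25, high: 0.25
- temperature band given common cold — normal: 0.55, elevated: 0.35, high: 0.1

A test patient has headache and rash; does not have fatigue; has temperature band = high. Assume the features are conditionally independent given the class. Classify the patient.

influenza: 0.35 × 0.05 × 0.8 × (1−0.7) × 0.1 = 0.00042
allergy: 0.3 × 0.95 × 0.45 × (1−0.3) × 0.25 = 0.02244375
common cold: 0.35 × 0.15 × 0.9 × (1−0.6) × 0.1 = 0.00189
Highest score → allergy.

allergy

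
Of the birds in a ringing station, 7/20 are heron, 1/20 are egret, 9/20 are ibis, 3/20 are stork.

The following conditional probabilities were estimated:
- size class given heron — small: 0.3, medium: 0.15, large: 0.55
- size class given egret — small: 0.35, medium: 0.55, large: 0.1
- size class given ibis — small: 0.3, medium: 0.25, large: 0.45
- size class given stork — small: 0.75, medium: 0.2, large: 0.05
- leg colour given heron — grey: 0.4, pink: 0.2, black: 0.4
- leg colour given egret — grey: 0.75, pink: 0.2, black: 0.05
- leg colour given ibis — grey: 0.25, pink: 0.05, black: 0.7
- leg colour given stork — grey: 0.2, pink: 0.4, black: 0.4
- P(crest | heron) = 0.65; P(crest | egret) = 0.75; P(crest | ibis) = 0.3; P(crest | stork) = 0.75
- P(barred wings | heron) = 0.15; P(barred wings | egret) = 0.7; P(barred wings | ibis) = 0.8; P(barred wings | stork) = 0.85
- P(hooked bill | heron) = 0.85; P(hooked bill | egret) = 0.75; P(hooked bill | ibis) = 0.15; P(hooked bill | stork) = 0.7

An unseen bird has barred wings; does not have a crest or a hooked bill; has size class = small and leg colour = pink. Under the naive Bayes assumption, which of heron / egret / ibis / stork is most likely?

heron: 0.35 × 0.3 × 0.2 × (1−0.65) × 0.15 × (1−0.85) = 0.000165375
egret: 0.05 × 0.35 × 0.2 × (1−0.75) × 0.7 × (1−0.75) = 0.000153125
ibis: 0.45 × 0.3 × 0.05 × (1−0.3) × 0.8 × (1−0.15) = 0.003213
stork: 0.15 × 0.75 × 0.4 × (1−0.75) × 0.85 × (1−0.7) = 0.00286875
Highest score → ibis.

ibis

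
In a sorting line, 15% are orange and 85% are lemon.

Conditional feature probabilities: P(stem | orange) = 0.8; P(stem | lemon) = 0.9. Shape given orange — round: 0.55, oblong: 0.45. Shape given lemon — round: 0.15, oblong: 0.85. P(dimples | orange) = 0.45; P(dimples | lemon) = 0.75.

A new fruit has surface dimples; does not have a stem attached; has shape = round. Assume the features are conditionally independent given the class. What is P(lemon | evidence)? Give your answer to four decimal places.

0.5629

orange: 0.15 × (1−0.8) × 0.55 × 0.45 = 0.007425
lemon: 0.85 × (1−0.9) × 0.15 × 0.75 = 0.0095625
P(lemon | x) = 0.0095625 / 0.0169875 ≈ 0.5629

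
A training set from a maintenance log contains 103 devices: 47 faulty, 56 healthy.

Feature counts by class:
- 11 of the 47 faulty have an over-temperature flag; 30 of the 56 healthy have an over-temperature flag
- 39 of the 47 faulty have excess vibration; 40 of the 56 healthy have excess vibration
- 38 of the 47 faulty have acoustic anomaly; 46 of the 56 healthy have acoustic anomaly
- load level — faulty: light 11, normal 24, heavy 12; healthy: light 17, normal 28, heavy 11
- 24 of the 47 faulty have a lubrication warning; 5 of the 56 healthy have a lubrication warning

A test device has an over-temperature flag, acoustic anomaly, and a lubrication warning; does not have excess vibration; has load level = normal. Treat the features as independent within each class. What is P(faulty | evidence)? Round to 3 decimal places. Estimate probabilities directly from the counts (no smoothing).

0.557

faulty: (47/103) × (11/47) × (8/47) × (38/47) × (24/47) × (24/47) ≈ 0.00383231
healthy: (56/103) × (30/56) × (16/56) × (46/56) × (28/56) × (5/56) ≈ 0.00305167
P(faulty | x) = 0.00383231 / 0.00688398 ≈ 0.557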